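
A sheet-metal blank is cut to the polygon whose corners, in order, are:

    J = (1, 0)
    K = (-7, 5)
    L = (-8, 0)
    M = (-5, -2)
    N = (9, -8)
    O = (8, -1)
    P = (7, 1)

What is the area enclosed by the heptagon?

94

Apply the shoelace formula: 2A = Σ (x_i·y_{i+1} − x_{i+1}·y_i), indices taken mod 7.
J→K: (1)(5) − (-7)(0) = 5
K→L: (-7)(0) − (-8)(5) = 40
L→M: (-8)(-2) − (-5)(0) = 16
M→N: (-5)(-8) − (9)(-2) = 58
N→O: (9)(-1) − (8)(-8) = 55
O→P: (8)(1) − (7)(-1) = 15
P→J: (7)(0) − (1)(1) = -1
Σ = 188
Area = |Σ|/2 = 94.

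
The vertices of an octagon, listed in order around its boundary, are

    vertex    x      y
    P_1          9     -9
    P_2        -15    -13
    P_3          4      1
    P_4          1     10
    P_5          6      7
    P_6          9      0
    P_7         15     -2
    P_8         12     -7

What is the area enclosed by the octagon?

Apply the shoelace formula: 2A = Σ (x_i·y_{i+1} − x_{i+1}·y_i), indices taken mod 8.
Σ = (-252) + (37) + (39) + (-53) + (-63) + (-18) + (-81) + (-45) = -436
Area = |Σ|/2 = 218.

218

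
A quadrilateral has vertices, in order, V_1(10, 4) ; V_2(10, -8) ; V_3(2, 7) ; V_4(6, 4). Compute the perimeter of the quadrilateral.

38

|V_1V_2| = √((0)² + (-12)²) = √144 = 12
|V_2V_3| = √((-8)² + (15)²) = √289 = 17
|V_3V_4| = √((4)² + (-3)²) = √25 = 5
|V_4V_1| = √((4)² + (0)²) = √16 = 4
Perimeter = 12 + 17 + 5 + 4 = 38.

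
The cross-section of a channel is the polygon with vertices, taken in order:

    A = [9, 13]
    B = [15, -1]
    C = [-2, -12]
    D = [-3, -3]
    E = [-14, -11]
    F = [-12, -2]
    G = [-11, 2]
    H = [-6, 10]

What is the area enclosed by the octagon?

420.5

Apply the surveyor's formula: 2A = Σ (x_i·y_{i+1} − x_{i+1}·y_i), indices taken mod 8.
Σ = (-204) + (-182) + (-30) + (-9) + (-104) + (-46) + (-98) + (-168) = -841
Area = |Σ|/2 = 420.5.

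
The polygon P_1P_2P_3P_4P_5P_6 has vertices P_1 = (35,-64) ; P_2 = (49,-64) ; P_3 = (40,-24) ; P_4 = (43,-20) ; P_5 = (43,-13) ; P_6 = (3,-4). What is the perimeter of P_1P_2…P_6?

176

|P_1P_2| = √((14)² + (0)²) = √196 = 14
|P_2P_3| = √((-9)² + (40)²) = √1681 = 41
|P_3P_4| = √((3)² + (4)²) = √25 = 5
|P_4P_5| = √((0)² + (7)²) = √49 = 7
|P_5P_6| = √((-40)² + (9)²) = √1681 = 41
|P_6P_1| = √((32)² + (-60)²) = √4624 = 68
Perimeter = 14 + 41 + 5 + 7 + 41 + 68 = 176.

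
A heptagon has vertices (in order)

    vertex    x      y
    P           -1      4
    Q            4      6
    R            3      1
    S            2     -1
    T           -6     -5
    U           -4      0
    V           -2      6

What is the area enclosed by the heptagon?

Apply the shoelace formula: 2A = Σ (x_i·y_{i+1} − x_{i+1}·y_i), indices taken mod 7.
Σ = (-22) + (-14) + (-5) + (-16) + (-20) + (-24) + (-2) = -103
Area = |Σ|/2 = 51.5.

51.5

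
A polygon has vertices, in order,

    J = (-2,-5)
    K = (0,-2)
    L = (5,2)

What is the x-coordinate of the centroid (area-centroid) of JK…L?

Apply the surveyor's formula. First the cross-terms c_i = x_i·y_{i+1} − x_{i+1}·y_i:
  4, 10, -21  ⇒  2A = -7, A = -3.5.
Then Σ (x_i + x_{i+1})·c_i = -21, so x̄ = -21 / (6·(-3.5)) = 1.

1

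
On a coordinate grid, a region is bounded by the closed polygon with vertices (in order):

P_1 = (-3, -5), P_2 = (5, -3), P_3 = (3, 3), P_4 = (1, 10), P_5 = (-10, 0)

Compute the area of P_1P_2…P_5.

Σ = (34) + (24) + (27) + (100) + (50) = 235
Area = |Σ|/2 = 117.5.

117.5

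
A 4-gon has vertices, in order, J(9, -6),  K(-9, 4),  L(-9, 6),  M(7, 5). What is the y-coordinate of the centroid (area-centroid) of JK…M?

169/105

Apply the shoelace (surveyor's) formula. First the cross-terms c_i = x_i·y_{i+1} − x_{i+1}·y_i:
  -18, -18, -87, -87  ⇒  2A = -210, A = -105.
Then Σ (y_i + y_{i+1})·c_i = -1014, so ȳ = -1014 / (6·(-105)) = 169/105.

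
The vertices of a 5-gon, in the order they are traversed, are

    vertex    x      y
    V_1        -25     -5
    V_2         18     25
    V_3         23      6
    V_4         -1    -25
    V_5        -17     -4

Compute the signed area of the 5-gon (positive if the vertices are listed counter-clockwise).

Apply the shoelace formula: 2A = Σ (x_i·y_{i+1} − x_{i+1}·y_i), indices taken mod 5.
Cross-terms: -535, -467, -569, -421, -15  ⇒  Σ = -2007
Signed area = Σ/2 = -1003.5 (negative ⇒ clockwise traversal).

-1003.5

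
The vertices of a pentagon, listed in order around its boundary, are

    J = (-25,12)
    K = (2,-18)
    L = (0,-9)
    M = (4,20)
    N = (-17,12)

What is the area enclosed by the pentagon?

464

Apply the shoelace (surveyor's) formula: 2A = Σ (x_i·y_{i+1} − x_{i+1}·y_i), indices taken mod 5.
Σ = (426) + (-18) + (36) + (388) + (96) = 928
Area = |Σ|/2 = 464.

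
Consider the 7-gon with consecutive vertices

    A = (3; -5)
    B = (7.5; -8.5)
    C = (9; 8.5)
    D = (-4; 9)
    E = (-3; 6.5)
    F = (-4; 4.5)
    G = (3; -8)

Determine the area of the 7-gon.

Apply Gauss's area formula: 2A = Σ (x_i·y_{i+1} − x_{i+1}·y_i), indices taken mod 7.
Cross-terms: 12, 140.25, 115, 1, 12.5, 18.5, 9  ⇒  Σ = 308.25
Area = |Σ|/2 = 154.125.

154.125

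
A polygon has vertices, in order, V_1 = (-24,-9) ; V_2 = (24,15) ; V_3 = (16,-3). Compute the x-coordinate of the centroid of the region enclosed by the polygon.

16/3

Apply the shoelace formula. First the cross-terms c_i = x_i·y_{i+1} − x_{i+1}·y_i:
  -144, -312, -216  ⇒  2A = -672, A = -336.
Then Σ (x_i + x_{i+1})·c_i = -10752, so x̄ = -10752 / (6·(-336)) = 16/3.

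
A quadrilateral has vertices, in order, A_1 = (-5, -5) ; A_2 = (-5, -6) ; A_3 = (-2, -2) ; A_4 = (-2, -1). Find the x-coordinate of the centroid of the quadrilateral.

Apply the shoelace formula. First the cross-terms c_i = x_i·y_{i+1} − x_{i+1}·y_i:
  5, -2, -2, 5  ⇒  2A = 6, A = 3.
Then Σ (x_i + x_{i+1})·c_i = -63, so x̄ = -63 / (6·3) = -3.5.

-3.5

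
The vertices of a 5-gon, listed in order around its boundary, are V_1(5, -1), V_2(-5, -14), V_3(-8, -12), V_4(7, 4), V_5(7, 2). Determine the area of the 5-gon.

Apply the shoelace formula: 2A = Σ (x_i·y_{i+1} − x_{i+1}·y_i), indices taken mod 5.
Σ = (-75) + (-52) + (52) + (-14) + (-17) = -106
Area = |Σ|/2 = 53.

53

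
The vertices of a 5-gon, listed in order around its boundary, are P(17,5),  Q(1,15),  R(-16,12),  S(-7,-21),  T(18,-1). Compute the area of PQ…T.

Apply the shoelace (surveyor's) formula: 2A = Σ (x_i·y_{i+1} − x_{i+1}·y_i), indices taken mod 5.
Cross-terms: 250, 252, 420, 385, 107  ⇒  Σ = 1414
Area = |Σ|/2 = 707.

707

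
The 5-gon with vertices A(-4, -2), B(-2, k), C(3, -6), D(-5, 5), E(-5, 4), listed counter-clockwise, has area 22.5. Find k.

The doubled signed area Σ (x_i y_{i+1} − x_{i+1} y_i) is linear in k.
With k=0 it equals 24; the coefficient of k is -7 (from the two edges through B).
So -7·k + 24 = 2·22.5 = 45 ⇒ k = -3.

-3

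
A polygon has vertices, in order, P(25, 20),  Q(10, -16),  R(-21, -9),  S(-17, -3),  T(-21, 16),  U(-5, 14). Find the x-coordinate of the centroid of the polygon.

Apply the surveyor's formula. First the cross-terms c_i = x_i·y_{i+1} − x_{i+1}·y_i:
  -600, -426, -90, -335, -214, -450  ⇒  2A = -2115, A = -1057.5.
Then Σ (x_i + x_{i+1})·c_i = -3600, so x̄ = -3600 / (6·(-1057.5)) = 80/141.

80/141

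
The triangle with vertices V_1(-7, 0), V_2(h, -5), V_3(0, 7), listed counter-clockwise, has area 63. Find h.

The doubled signed area Σ (x_i y_{i+1} − x_{i+1} y_i) is linear in h.
With h=0 it equals 84; the coefficient of h is 7 (from the two edges through V_2).
So 7·h + 84 = 2·63 = 126 ⇒ h = 6.

6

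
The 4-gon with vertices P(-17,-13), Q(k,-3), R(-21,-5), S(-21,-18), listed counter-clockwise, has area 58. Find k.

The doubled signed area Σ (x_i y_{i+1} − x_{i+1} y_i) is linear in k.
With k=0 it equals 228; the coefficient of k is 8 (from the two edges through Q).
So 8·k + 228 = 2·58 = 116 ⇒ k = -14.

-14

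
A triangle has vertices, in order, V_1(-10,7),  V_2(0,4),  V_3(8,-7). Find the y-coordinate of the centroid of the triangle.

4/3

Apply the shoelace (surveyor's) formula. First the cross-terms c_i = x_i·y_{i+1} − x_{i+1}·y_i:
  -40, -32, -14  ⇒  2A = -86, A = -43.
Then Σ (y_i + y_{i+1})·c_i = -344, so ȳ = -344 / (6·(-43)) = 4/3.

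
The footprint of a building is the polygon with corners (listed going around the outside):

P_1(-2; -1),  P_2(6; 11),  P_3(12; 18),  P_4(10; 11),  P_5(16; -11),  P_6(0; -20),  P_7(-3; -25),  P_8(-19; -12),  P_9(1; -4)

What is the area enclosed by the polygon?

557

Apply the shoelace (surveyor's) formula: 2A = Σ (x_i·y_{i+1} − x_{i+1}·y_i), indices taken mod 9.
Σ = (-16) + (-24) + (-48) + (-286) + (-320) + (-60) + (-439) + (88) + (-9) = -1114
Area = |Σ|/2 = 557.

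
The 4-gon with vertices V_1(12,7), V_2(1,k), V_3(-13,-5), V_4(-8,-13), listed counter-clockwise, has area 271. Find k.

13

The doubled signed area Σ (x_i y_{i+1} − x_{i+1} y_i) is linear in k.
With k=0 it equals 217; the coefficient of k is 25 (from the two edges through V_2).
So 25·k + 217 = 2·271 = 542 ⇒ k = 13.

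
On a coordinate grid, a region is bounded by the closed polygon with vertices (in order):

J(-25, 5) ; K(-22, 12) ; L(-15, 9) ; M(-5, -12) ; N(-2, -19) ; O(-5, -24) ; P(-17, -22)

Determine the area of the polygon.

Σ = (-190) + (-18) + (225) + (71) + (-47) + (-298) + (-635) = -892
Area = |Σ|/2 = 446.

446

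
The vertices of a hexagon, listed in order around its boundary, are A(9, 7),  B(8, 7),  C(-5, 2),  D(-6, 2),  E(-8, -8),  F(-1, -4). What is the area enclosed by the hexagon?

88.5

Σ = (7) + (51) + (2) + (64) + (24) + (29) = 177
Area = |Σ|/2 = 88.5.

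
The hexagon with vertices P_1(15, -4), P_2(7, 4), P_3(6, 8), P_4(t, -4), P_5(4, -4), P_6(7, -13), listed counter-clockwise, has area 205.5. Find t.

-13

Write out the shoelace sum; only the two edges meeting at P_4 involve t:
2·Area = [(6·(-4) − t·8) + (t·(-4) − 4·(-4))] + 263
       = -12·t + 255 = 411
⇒ t = -13.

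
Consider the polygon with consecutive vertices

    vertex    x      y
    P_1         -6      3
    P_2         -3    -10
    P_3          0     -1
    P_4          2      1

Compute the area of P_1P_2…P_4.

43

P_1→P_2: (-6)(-10) − (-3)(3) = 69
P_2→P_3: (-3)(-1) − (0)(-10) = 3
P_3→P_4: (0)(1) − (2)(-1) = 2
P_4→P_1: (2)(3) − (-6)(1) = 12
Σ = 86
Area = |Σ|/2 = 43.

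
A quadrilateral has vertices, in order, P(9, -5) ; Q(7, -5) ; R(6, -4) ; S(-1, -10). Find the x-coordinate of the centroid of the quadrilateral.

Apply the surveyor's formula. First the cross-terms c_i = x_i·y_{i+1} − x_{i+1}·y_i:
  -10, 2, -64, 95  ⇒  2A = 23, A = 11.5.
Then Σ (x_i + x_{i+1})·c_i = 306, so x̄ = 306 / (6·11.5) = 102/23.

102/23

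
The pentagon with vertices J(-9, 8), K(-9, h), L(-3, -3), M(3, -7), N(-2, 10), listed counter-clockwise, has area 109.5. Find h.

0

Write out the shoelace sum; only the two edges meeting at K involve h:
2·Area = [((-9)·h − (-9)·8) + ((-9)·(-3) − (-3)·h)] + 120
       = -6·h + 219 = 219
⇒ h = 0.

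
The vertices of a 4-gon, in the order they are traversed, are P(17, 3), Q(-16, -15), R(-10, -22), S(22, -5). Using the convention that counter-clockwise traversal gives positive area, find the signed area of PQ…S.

340

Σ = (-207) + (202) + (534) + (151) = 680
Signed area = Σ/2 = 340 (positive ⇒ counter-clockwise traversal).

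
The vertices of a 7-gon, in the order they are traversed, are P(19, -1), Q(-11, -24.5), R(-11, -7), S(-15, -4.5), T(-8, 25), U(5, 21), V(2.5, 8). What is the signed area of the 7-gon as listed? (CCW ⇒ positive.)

-797.75

Apply Gauss's area formula: 2A = Σ (x_i·y_{i+1} − x_{i+1}·y_i), indices taken mod 7.
Σ = (-476.5) + (-192.5) + (-55.5) + (-411) + (-293) + (-12.5) + (-154.5) = -1595.5
Signed area = Σ/2 = -797.75 (negative ⇒ clockwise traversal).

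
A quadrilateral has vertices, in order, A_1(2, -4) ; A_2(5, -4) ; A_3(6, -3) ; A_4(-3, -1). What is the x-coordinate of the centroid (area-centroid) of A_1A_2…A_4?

31/15

Apply the surveyor's formula. First the cross-terms c_i = x_i·y_{i+1} − x_{i+1}·y_i:
  12, 9, -15, 14  ⇒  2A = 20, A = 10.
Then Σ (x_i + x_{i+1})·c_i = 124, so x̄ = 124 / (6·10) = 31/15.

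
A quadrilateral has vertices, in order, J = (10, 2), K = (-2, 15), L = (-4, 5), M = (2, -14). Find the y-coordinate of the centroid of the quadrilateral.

246/197

Apply the surveyor's formula. First the cross-terms c_i = x_i·y_{i+1} − x_{i+1}·y_i:
  154, 50, 46, 144  ⇒  2A = 394, A = 197.
Then Σ (y_i + y_{i+1})·c_i = 1476, so ȳ = 1476 / (6·197) = 246/197.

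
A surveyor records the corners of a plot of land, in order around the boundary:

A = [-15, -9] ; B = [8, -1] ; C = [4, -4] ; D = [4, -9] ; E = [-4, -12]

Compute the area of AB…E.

94.5

Apply Gauss's area formula: 2A = Σ (x_i·y_{i+1} − x_{i+1}·y_i), indices taken mod 5.
Σ = (87) + (-28) + (-20) + (-84) + (-144) = -189
Area = |Σ|/2 = 94.5.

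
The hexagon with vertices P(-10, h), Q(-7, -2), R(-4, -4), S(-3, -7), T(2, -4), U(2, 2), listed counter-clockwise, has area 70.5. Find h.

The doubled signed area Σ (x_i y_{i+1} − x_{i+1} y_i) is linear in h.
With h=0 it equals 114; the coefficient of h is 9 (from the two edges through P).
So 9·h + 114 = 2·70.5 = 141 ⇒ h = 3.

3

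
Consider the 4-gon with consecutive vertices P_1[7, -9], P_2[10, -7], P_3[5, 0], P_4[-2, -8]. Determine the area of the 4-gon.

55

Apply the shoelace (surveyor's) formula: 2A = Σ (x_i·y_{i+1} − x_{i+1}·y_i), indices taken mod 4.
Σ = (41) + (35) + (-40) + (74) = 110
Area = |Σ|/2 = 55.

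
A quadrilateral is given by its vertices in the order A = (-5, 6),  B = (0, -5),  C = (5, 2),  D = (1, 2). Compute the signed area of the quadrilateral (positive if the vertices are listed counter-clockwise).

A→B: (-5)(-5) − (0)(6) = 25
B→C: (0)(2) − (5)(-5) = 25
C→D: (5)(2) − (1)(2) = 8
D→A: (1)(6) − (-5)(2) = 16
Σ = 74
Signed area = Σ/2 = 37 (positive ⇒ counter-clockwise traversal).

37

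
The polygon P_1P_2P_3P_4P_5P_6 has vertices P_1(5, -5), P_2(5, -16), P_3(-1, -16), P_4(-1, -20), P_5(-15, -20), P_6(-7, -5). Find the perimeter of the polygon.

|P_1P_2| = √((0)² + (-11)²) = √121 = 11
|P_2P_3| = √((-6)² + (0)²) = √36 = 6
|P_3P_4| = √((0)² + (-4)²) = √16 = 4
|P_4P_5| = √((-14)² + (0)²) = √196 = 14
|P_5P_6| = √((8)² + (15)²) = √289 = 17
|P_6P_1| = √((12)² + (0)²) = √144 = 12
Perimeter = 11 + 6 + 4 + 14 + 17 + 12 = 64.

64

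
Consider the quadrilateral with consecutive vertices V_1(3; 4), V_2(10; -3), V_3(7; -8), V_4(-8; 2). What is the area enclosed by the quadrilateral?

Apply Gauss's area formula: 2A = Σ (x_i·y_{i+1} − x_{i+1}·y_i), indices taken mod 4.
Cross-terms: -49, -59, -50, -38  ⇒  Σ = -196
Area = |Σ|/2 = 98.

98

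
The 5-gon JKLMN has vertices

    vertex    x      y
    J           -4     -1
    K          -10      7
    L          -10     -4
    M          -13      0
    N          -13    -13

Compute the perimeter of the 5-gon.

|JK| = √((-6)² + (8)²) = √100 = 10
|KL| = √((0)² + (-11)²) = √121 = 11
|LM| = √((-3)² + (4)²) = √25 = 5
|MN| = √((0)² + (-13)²) = √169 = 13
|NJ| = √((9)² + (12)²) = √225 = 15
Perimeter = 10 + 11 + 5 + 13 + 15 = 54.

54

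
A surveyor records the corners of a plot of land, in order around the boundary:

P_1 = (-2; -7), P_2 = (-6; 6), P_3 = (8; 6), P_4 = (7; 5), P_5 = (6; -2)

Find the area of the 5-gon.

115

Cross-terms: -54, -84, -2, -44, -46  ⇒  Σ = -230
Area = |Σ|/2 = 115.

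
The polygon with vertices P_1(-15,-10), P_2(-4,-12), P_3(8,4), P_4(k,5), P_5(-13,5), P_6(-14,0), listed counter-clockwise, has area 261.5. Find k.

-12

Write out the shoelace sum; only the two edges meeting at P_4 involve k:
2·Area = [(8·5 − k·4) + (k·5 − (-13)·5)] + 430
       = 1·k + 535 = 523
⇒ k = -12.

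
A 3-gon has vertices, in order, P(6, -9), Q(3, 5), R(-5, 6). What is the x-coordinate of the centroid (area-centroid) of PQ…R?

Apply the shoelace formula. First the cross-terms c_i = x_i·y_{i+1} − x_{i+1}·y_i:
  57, 43, 9  ⇒  2A = 109, A = 54.5.
Then Σ (x_i + x_{i+1})·c_i = 436, so x̄ = 436 / (6·54.5) = 4/3.

4/3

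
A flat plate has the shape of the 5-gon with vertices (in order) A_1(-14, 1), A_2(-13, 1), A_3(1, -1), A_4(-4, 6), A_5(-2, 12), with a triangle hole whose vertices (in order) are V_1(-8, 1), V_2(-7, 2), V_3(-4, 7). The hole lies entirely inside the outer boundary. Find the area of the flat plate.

Outer boundary:
Apply Gauss's area formula: 2A = Σ (x_i·y_{i+1} − x_{i+1}·y_i), indices taken mod 5.
Σ = (-1) + (12) + (2) + (-36) + (166) = 143
Area = |Σ|/2 = 71.5.
Hole:
V_1→V_2: (-8)(2) − (-7)(1) = -9
V_2→V_3: (-7)(7) − (-4)(2) = -41
V_3→V_1: (-4)(1) − (-8)(7) = 52
Σ = 2
Area = |Σ|/2 = 1.
Net area = 71.5 − 1 = 70.5.

70.5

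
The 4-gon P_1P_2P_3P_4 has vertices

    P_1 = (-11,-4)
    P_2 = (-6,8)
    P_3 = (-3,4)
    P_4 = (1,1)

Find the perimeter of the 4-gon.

36

|P_1P_2| = √((5)² + (12)²) = √169 = 13
|P_2P_3| = √((3)² + (-4)²) = √25 = 5
|P_3P_4| = √((4)² + (-3)²) = √25 = 5
|P_4P_1| = √((-12)² + (-5)²) = √169 = 13
Perimeter = 13 + 5 + 5 + 13 = 36.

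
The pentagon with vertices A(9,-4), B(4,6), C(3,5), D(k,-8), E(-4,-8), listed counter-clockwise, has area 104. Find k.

The doubled signed area Σ (x_i y_{i+1} − x_{i+1} y_i) is linear in k.
With k=0 it equals 104; the coefficient of k is -13 (from the two edges through D).
So -13·k + 104 = 2·104 = 208 ⇒ k = -8.

-8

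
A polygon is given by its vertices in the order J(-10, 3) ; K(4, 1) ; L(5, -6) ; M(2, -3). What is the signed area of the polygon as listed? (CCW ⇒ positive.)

-39

Σ = (-22) + (-29) + (-3) + (-24) = -78
Signed area = Σ/2 = -39 (negative ⇒ clockwise traversal).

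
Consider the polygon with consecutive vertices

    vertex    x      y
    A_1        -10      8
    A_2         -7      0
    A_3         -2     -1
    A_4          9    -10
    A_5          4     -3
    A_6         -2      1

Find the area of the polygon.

A_1→A_2: (-10)(0) − (-7)(8) = 56
A_2→A_3: (-7)(-1) − (-2)(0) = 7
A_3→A_4: (-2)(-10) − (9)(-1) = 29
A_4→A_5: (9)(-3) − (4)(-10) = 13
A_5→A_6: (4)(1) − (-2)(-3) = -2
A_6→A_1: (-2)(8) − (-10)(1) = -6
Σ = 97
Area = |Σ|/2 = 48.5.

48.5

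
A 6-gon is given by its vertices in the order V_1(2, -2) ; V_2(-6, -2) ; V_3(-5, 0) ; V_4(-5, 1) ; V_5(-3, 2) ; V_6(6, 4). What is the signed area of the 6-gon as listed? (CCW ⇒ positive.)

Apply Gauss's area formula: 2A = Σ (x_i·y_{i+1} − x_{i+1}·y_i), indices taken mod 6.
Cross-terms: -16, -10, -5, -7, -24, -20  ⇒  Σ = -82
Signed area = Σ/2 = -41 (negative ⇒ clockwise traversal).

-41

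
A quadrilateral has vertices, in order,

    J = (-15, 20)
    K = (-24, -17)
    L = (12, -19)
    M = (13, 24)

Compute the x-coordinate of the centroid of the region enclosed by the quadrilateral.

-163/51

Apply the shoelace formula. First the cross-terms c_i = x_i·y_{i+1} − x_{i+1}·y_i:
  735, 660, 535, 620  ⇒  2A = 2550, A = 1275.
Then Σ (x_i + x_{i+1})·c_i = -24450, so x̄ = -24450 / (6·1275) = -163/51.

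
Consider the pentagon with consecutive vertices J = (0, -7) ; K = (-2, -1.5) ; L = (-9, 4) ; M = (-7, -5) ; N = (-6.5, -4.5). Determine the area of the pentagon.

41

Apply the shoelace formula: 2A = Σ (x_i·y_{i+1} − x_{i+1}·y_i), indices taken mod 5.
Cross-terms: -14, -21.5, 73, -1, 45.5  ⇒  Σ = 82
Area = |Σ|/2 = 41.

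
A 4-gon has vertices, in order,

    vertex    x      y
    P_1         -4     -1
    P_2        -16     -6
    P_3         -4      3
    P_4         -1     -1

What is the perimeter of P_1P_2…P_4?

36

|P_1P_2| = √((-12)² + (-5)²) = √169 = 13
|P_2P_3| = √((12)² + (9)²) = √225 = 15
|P_3P_4| = √((3)² + (-4)²) = √25 = 5
|P_4P_1| = √((-3)² + (0)²) = √9 = 3
Perimeter = 13 + 15 + 5 + 3 = 36.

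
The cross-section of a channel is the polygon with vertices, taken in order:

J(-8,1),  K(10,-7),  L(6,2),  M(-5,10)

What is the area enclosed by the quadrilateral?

126.5

Apply the shoelace (surveyor's) formula: 2A = Σ (x_i·y_{i+1} − x_{i+1}·y_i), indices taken mod 4.
Σ = (46) + (62) + (70) + (75) = 253
Area = |Σ|/2 = 126.5.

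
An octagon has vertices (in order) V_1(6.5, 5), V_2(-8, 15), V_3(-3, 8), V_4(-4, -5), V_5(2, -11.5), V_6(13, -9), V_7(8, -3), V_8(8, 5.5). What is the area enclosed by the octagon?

Apply the shoelace (surveyor's) formula: 2A = Σ (x_i·y_{i+1} − x_{i+1}·y_i), indices taken mod 8.
Σ = (137.5) + (-19) + (47) + (56) + (131.5) + (33) + (68) + (4.25) = 458.25
Area = |Σ|/2 = 229.125.

229.125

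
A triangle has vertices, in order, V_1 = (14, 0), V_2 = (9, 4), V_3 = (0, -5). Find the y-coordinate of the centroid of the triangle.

Apply the surveyor's formula. First the cross-terms c_i = x_i·y_{i+1} − x_{i+1}·y_i:
  56, -45, 70  ⇒  2A = 81, A = 40.5.
Then Σ (y_i + y_{i+1})·c_i = -81, so ȳ = -81 / (6·40.5) = -1/3.

-1/3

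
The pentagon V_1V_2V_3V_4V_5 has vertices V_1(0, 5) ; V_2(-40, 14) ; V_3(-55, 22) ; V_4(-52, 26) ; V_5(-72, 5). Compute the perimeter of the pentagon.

164

|V_1V_2| = √((-40)² + (9)²) = √1681 = 41
|V_2V_3| = √((-15)² + (8)²) = √289 = 17
|V_3V_4| = √((3)² + (4)²) = √25 = 5
|V_4V_5| = √((-20)² + (-21)²) = √841 = 29
|V_5V_1| = √((72)² + (0)²) = √5184 = 72
Perimeter = 41 + 17 + 5 + 29 + 72 = 164.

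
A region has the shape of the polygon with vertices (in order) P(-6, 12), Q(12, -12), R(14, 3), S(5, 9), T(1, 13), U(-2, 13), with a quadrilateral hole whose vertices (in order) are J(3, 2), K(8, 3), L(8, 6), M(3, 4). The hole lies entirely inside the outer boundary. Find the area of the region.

183.5

Outer boundary:
Apply the shoelace formula: 2A = Σ (x_i·y_{i+1} − x_{i+1}·y_i), indices taken mod 6.
Cross-terms: -72, 204, 111, 56, 39, 54  ⇒  Σ = 392
Area = |Σ|/2 = 196.
Hole:
Apply the surveyor's formula: 2A = Σ (x_i·y_{i+1} − x_{i+1}·y_i), indices taken mod 4.
Cross-terms: -7, 24, 14, -6  ⇒  Σ = 25
Area = |Σ|/2 = 12.5.
Net area = 196 − 12.5 = 183.5.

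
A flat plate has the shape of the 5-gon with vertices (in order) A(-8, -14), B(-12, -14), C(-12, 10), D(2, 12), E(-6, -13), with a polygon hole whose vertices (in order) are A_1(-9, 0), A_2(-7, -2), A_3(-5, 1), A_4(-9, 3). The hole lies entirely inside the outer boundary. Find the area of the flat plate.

230

Outer boundary:
Apply the surveyor's formula: 2A = Σ (x_i·y_{i+1} − x_{i+1}·y_i), indices taken mod 5.
Σ = (-56) + (-288) + (-164) + (46) + (-20) = -482
Area = |Σ|/2 = 241.
Hole:
Apply the shoelace formula: 2A = Σ (x_i·y_{i+1} − x_{i+1}·y_i), indices taken mod 4.
Σ = (18) + (-17) + (-6) + (27) = 22
Area = |Σ|/2 = 11.
Net area = 241 − 11 = 230.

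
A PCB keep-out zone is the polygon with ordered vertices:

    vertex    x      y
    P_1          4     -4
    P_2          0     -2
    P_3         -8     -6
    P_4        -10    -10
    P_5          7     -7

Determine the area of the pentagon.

68

Apply the shoelace formula: 2A = Σ (x_i·y_{i+1} − x_{i+1}·y_i), indices taken mod 5.
P_1→P_2: (4)(-2) − (0)(-4) = -8
P_2→P_3: (0)(-6) − (-8)(-2) = -16
P_3→P_4: (-8)(-10) − (-10)(-6) = 20
P_4→P_5: (-10)(-7) − (7)(-10) = 140
P_5→P_1: (7)(-4) − (4)(-7) = 0
Σ = 136
Area = |Σ|/2 = 68.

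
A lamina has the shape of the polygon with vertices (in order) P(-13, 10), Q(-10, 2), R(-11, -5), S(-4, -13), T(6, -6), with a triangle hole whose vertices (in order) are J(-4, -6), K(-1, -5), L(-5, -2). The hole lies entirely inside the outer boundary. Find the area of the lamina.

Outer boundary:
Apply the surveyor's formula: 2A = Σ (x_i·y_{i+1} − x_{i+1}·y_i), indices taken mod 5.
P→Q: (-13)(2) − (-10)(10) = 74
Q→R: (-10)(-5) − (-11)(2) = 72
R→S: (-11)(-13) − (-4)(-5) = 123
S→T: (-4)(-6) − (6)(-13) = 102
T→P: (6)(10) − (-13)(-6) = -18
Σ = 353
Area = |Σ|/2 = 176.5.
Hole:
Apply the surveyor's formula: 2A = Σ (x_i·y_{i+1} − x_{i+1}·y_i), indices taken mod 3.
Cross-terms: 14, -23, 22  ⇒  Σ = 13
Area = |Σ|/2 = 6.5.
Net area = 176.5 − 6.5 = 170.

170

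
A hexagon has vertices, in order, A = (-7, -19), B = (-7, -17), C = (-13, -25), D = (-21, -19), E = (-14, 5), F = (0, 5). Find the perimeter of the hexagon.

86

|AB| = √((0)² + (2)²) = √4 = 2
|BC| = √((-6)² + (-8)²) = √100 = 10
|CD| = √((-8)² + (6)²) = √100 = 10
|DE| = √((7)² + (24)²) = √625 = 25
|EF| = √((14)² + (0)²) = √196 = 14
|FA| = √((-7)² + (-24)²) = √625 = 25
Perimeter = 2 + 10 + 10 + 25 + 14 + 25 = 86.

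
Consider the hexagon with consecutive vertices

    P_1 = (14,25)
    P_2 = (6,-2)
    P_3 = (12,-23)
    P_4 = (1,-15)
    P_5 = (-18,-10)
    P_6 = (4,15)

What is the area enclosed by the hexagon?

Apply the shoelace formula: 2A = Σ (x_i·y_{i+1} − x_{i+1}·y_i), indices taken mod 6.
Cross-terms: -178, -114, -157, -280, -230, -110  ⇒  Σ = -1069
Area = |Σ|/2 = 534.5.

534.5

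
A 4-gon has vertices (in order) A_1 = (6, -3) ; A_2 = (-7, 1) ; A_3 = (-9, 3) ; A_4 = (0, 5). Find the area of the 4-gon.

51

Σ = (-15) + (-12) + (-45) + (-30) = -102
Area = |Σ|/2 = 51.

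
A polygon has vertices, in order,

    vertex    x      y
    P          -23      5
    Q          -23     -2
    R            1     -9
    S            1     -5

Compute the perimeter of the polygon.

62

|PQ| = √((0)² + (-7)²) = √49 = 7
|QR| = √((24)² + (-7)²) = √625 = 25
|RS| = √((0)² + (4)²) = √16 = 4
|SP| = √((-24)² + (10)²) = √676 = 26
Perimeter = 7 + 25 + 4 + 26 = 62.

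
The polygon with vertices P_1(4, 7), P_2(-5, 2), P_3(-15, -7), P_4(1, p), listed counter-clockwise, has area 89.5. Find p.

-3

The doubled signed area Σ (x_i y_{i+1} − x_{i+1} y_i) is linear in p.
With p=0 it equals 122; the coefficient of p is -19 (from the two edges through P_4).
So -19·p + 122 = 2·89.5 = 179 ⇒ p = -3.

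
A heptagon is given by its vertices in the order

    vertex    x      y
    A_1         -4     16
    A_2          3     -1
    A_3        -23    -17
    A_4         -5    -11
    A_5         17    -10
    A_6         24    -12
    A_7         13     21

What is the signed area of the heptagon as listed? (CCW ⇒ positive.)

Apply the shoelace formula: 2A = Σ (x_i·y_{i+1} − x_{i+1}·y_i), indices taken mod 7.
A_1→A_2: (-4)(-1) − (3)(16) = -44
A_2→A_3: (3)(-17) − (-23)(-1) = -74
A_3→A_4: (-23)(-11) − (-5)(-17) = 168
A_4→A_5: (-5)(-10) − (17)(-11) = 237
A_5→A_6: (17)(-12) − (24)(-10) = 36
A_6→A_7: (24)(21) − (13)(-12) = 660
A_7→A_1: (13)(16) − (-4)(21) = 292
Σ = 1275
Signed area = Σ/2 = 637.5 (positive ⇒ counter-clockwise traversal).

637.5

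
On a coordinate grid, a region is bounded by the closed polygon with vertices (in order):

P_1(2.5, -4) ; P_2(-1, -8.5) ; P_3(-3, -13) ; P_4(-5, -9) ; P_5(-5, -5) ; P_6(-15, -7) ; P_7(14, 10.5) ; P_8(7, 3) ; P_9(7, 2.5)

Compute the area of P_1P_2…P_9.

132.25

Σ = (-25.25) + (-12.5) + (-38) + (-20) + (-40) + (-59.5) + (-31.5) + (-3.5) + (-34.25) = -264.5
Area = |Σ|/2 = 132.25.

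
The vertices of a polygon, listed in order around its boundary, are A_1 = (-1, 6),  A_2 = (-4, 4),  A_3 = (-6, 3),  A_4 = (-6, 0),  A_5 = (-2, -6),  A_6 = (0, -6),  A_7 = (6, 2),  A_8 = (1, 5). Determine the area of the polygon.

Apply the shoelace (surveyor's) formula: 2A = Σ (x_i·y_{i+1} − x_{i+1}·y_i), indices taken mod 8.
Cross-terms: 20, 12, 18, 36, 12, 36, 28, 11  ⇒  Σ = 173
Area = |Σ|/2 = 86.5.

86.5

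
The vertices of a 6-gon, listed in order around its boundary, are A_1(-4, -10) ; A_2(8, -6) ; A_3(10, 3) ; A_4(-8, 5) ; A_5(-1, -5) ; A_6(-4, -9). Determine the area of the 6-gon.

Apply the surveyor's formula: 2A = Σ (x_i·y_{i+1} − x_{i+1}·y_i), indices taken mod 6.
Σ = (104) + (84) + (74) + (45) + (-11) + (4) = 300
Area = |Σ|/2 = 150.

150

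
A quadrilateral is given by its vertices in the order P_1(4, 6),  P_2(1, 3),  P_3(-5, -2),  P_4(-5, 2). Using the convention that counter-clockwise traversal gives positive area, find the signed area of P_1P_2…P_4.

Σ = (6) + (13) + (-20) + (-38) = -39
Signed area = Σ/2 = -19.5 (negative ⇒ clockwise traversal).

-19.5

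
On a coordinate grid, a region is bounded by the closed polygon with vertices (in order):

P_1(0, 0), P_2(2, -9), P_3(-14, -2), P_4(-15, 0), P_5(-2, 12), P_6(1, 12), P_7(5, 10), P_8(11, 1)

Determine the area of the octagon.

Σ = (0) + (-130) + (-30) + (-180) + (-36) + (-50) + (-105) + (0) = -531
Area = |Σ|/2 = 265.5.

265.5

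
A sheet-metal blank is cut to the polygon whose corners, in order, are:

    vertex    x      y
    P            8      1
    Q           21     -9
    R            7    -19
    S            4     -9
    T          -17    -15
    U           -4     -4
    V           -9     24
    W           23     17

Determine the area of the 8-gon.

Apply Gauss's area formula: 2A = Σ (x_i·y_{i+1} − x_{i+1}·y_i), indices taken mod 8.
P→Q: (8)(-9) − (21)(1) = -93
Q→R: (21)(-19) − (7)(-9) = -336
R→S: (7)(-9) − (4)(-19) = 13
S→T: (4)(-15) − (-17)(-9) = -213
T→U: (-17)(-4) − (-4)(-15) = 8
U→V: (-4)(24) − (-9)(-4) = -132
V→W: (-9)(17) − (23)(24) = -705
W→P: (23)(1) − (8)(17) = -113
Σ = -1571
Area = |Σ|/2 = 785.5.

785.5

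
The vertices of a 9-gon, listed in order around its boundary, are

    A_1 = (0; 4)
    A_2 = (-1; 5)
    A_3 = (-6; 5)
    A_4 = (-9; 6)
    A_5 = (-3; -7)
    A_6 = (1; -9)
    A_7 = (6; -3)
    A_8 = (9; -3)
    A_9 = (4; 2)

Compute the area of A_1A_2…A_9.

129.5

Cross-terms: 4, 25, 9, 81, 34, 51, 9, 30, 16  ⇒  Σ = 259
Area = |Σ|/2 = 129.5.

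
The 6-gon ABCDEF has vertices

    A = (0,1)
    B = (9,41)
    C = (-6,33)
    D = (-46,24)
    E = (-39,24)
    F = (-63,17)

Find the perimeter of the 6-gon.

|AB| = √((9)² + (40)²) = √1681 = 41
|BC| = √((-15)² + (-8)²) = √289 = 17
|CD| = √((-40)² + (-9)²) = √1681 = 41
|DE| = √((7)² + (0)²) = √49 = 7
|EF| = √((-24)² + (-7)²) = √625 = 25
|FA| = √((63)² + (-16)²) = √4225 = 65
Perimeter = 41 + 17 + 41 + 7 + 25 + 65 = 196.

196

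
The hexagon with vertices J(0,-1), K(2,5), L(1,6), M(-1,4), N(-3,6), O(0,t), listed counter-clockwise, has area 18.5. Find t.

-4

Write out the shoelace sum; only the two edges meeting at O involve t:
2·Area = [((-3)·t − 0·6) + (0·(-1) − 0·t)] + 25
       = -3·t + 25 = 37
⇒ t = -4.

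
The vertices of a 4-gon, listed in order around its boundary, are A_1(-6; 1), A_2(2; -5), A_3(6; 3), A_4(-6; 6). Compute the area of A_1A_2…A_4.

Apply Gauss's area formula: 2A = Σ (x_i·y_{i+1} − x_{i+1}·y_i), indices taken mod 4.
A_1→A_2: (-6)(-5) − (2)(1) = 28
A_2→A_3: (2)(3) − (6)(-5) = 36
A_3→A_4: (6)(6) − (-6)(3) = 54
A_4→A_1: (-6)(1) − (-6)(6) = 30
Σ = 148
Area = |Σ|/2 = 74.

74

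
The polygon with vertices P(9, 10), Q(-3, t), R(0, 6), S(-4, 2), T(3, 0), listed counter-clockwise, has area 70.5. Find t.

Write out the shoelace sum; only the two edges meeting at Q involve t:
2·Area = [(9·t − (-3)·10) + ((-3)·6 − 0·t)] + 48
       = 9·t + 60 = 141
⇒ t = 9.

9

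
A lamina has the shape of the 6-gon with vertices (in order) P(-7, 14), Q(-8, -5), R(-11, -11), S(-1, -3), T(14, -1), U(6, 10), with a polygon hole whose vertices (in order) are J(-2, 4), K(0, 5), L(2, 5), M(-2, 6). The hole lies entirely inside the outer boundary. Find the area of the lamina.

269.5

Outer boundary:
Σ = (147) + (33) + (22) + (43) + (146) + (154) = 545
Area = |Σ|/2 = 272.5.
Hole:
Apply the shoelace (surveyor's) formula: 2A = Σ (x_i·y_{i+1} − x_{i+1}·y_i), indices taken mod 4.
Σ = (-10) + (-10) + (22) + (4) = 6
Area = |Σ|/2 = 3.
Net area = 272.5 − 3 = 269.5.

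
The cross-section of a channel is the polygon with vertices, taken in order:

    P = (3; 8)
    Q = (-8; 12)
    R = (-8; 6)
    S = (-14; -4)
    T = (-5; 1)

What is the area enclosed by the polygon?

Apply the surveyor's formula: 2A = Σ (x_i·y_{i+1} − x_{i+1}·y_i), indices taken mod 5.
P→Q: (3)(12) − (-8)(8) = 100
Q→R: (-8)(6) − (-8)(12) = 48
R→S: (-8)(-4) − (-14)(6) = 116
S→T: (-14)(1) − (-5)(-4) = -34
T→P: (-5)(8) − (3)(1) = -43
Σ = 187
Area = |Σ|/2 = 93.5.

93.5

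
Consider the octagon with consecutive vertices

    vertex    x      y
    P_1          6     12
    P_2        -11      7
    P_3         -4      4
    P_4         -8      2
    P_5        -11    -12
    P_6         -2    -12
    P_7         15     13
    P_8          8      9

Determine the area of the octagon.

317.5

Cross-terms: 174, -16, 24, 118, 108, 154, 31, 42  ⇒  Σ = 635
Area = |Σ|/2 = 317.5.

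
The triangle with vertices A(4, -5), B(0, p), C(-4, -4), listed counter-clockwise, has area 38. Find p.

The doubled signed area Σ (x_i y_{i+1} − x_{i+1} y_i) is linear in p.
With p=0 it equals 36; the coefficient of p is 8 (from the two edges through B).
So 8·p + 36 = 2·38 = 76 ⇒ p = 5.

5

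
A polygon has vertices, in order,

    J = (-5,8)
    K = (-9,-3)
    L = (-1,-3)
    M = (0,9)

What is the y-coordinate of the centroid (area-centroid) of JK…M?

334/147

Apply the surveyor's formula. First the cross-terms c_i = x_i·y_{i+1} − x_{i+1}·y_i:
  87, 24, -9, 45  ⇒  2A = 147, A = 73.5.
Then Σ (y_i + y_{i+1})·c_i = 1002, so ȳ = 1002 / (6·73.5) = 334/147.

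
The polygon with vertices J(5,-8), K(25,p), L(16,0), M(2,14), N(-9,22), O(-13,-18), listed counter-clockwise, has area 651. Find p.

-6

The doubled signed area Σ (x_i y_{i+1} − x_{i+1} y_i) is linear in p.
With p=0 it equals 1236; the coefficient of p is -11 (from the two edges through K).
So -11·p + 1236 = 2·651 = 1302 ⇒ p = -6.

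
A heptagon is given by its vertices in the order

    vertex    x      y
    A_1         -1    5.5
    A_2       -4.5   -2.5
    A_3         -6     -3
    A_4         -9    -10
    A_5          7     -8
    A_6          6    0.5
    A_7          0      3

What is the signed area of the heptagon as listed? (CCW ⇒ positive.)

Apply the shoelace (surveyor's) formula: 2A = Σ (x_i·y_{i+1} − x_{i+1}·y_i), indices taken mod 7.
Σ = (27.25) + (-1.5) + (33) + (142) + (51.5) + (18) + (3) = 273.25
Signed area = Σ/2 = 136.625 (positive ⇒ counter-clockwise traversal).

136.625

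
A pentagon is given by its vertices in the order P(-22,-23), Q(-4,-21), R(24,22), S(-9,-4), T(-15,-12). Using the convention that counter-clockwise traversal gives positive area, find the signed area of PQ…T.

508.5

Cross-terms: 370, 416, 102, 48, 81  ⇒  Σ = 1017
Signed area = Σ/2 = 508.5 (positive ⇒ counter-clockwise traversal).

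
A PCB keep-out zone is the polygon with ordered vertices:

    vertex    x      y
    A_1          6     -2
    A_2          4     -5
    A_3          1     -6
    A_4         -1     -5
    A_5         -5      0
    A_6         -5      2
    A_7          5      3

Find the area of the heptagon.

Cross-terms: -22, -19, -11, -25, -10, -25, -28  ⇒  Σ = -140
Area = |Σ|/2 = 70.

70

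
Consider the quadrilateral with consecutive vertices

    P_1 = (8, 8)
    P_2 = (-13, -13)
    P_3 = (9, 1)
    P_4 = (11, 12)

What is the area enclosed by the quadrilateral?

Apply the shoelace (surveyor's) formula: 2A = Σ (x_i·y_{i+1} − x_{i+1}·y_i), indices taken mod 4.
Σ = (0) + (104) + (97) + (-8) = 193
Area = |Σ|/2 = 96.5.

96.5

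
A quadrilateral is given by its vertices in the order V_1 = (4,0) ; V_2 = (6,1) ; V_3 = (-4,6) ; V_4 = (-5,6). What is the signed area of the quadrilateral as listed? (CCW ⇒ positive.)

13

Σ = (4) + (40) + (6) + (-24) = 26
Signed area = Σ/2 = 13 (positive ⇒ counter-clockwise traversal).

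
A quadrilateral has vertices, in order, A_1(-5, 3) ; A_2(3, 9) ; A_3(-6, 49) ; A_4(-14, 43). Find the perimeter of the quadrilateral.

102

|A_1A_2| = √((8)² + (6)²) = √100 = 10
|A_2A_3| = √((-9)² + (40)²) = √1681 = 41
|A_3A_4| = √((-8)² + (-6)²) = √100 = 10
|A_4A_1| = √((9)² + (-40)²) = √1681 = 41
Perimeter = 10 + 41 + 10 + 41 = 102.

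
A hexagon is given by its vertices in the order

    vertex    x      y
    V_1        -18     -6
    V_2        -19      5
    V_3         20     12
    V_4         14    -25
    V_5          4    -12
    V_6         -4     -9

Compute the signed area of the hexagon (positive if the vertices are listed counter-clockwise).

Σ = (-204) + (-328) + (-668) + (-68) + (-84) + (-138) = -1490
Signed area = Σ/2 = -745 (negative ⇒ clockwise traversal).

-745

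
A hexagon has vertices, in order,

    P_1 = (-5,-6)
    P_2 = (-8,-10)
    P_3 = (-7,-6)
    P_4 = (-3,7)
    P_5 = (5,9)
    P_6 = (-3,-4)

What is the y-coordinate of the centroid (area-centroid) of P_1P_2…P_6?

19/12

Apply the shoelace formula. First the cross-terms c_i = x_i·y_{i+1} − x_{i+1}·y_i:
  2, -22, -67, -62, 7, -2  ⇒  2A = -144, A = -72.
Then Σ (y_i + y_{i+1})·c_i = -684, so ȳ = -684 / (6·(-72)) = 19/12.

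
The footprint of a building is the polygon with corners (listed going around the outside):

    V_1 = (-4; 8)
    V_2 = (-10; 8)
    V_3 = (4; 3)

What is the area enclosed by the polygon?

15

Apply Gauss's area formula: 2A = Σ (x_i·y_{i+1} − x_{i+1}·y_i), indices taken mod 3.
Σ = (48) + (-62) + (44) = 30
Area = |Σ|/2 = 15.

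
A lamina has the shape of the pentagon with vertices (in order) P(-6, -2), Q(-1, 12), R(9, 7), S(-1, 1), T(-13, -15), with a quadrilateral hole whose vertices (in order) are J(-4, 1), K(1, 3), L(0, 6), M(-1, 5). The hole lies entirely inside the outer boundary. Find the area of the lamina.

Outer boundary:
Apply the surveyor's formula: 2A = Σ (x_i·y_{i+1} − x_{i+1}·y_i), indices taken mod 5.
Cross-terms: -74, -115, 16, 28, -64  ⇒  Σ = -209
Area = |Σ|/2 = 104.5.
Hole:
Apply Gauss's area formula: 2A = Σ (x_i·y_{i+1} − x_{i+1}·y_i), indices taken mod 4.
Σ = (-13) + (6) + (6) + (19) = 18
Area = |Σ|/2 = 9.
Net area = 104.5 − 9 = 95.5.

95.5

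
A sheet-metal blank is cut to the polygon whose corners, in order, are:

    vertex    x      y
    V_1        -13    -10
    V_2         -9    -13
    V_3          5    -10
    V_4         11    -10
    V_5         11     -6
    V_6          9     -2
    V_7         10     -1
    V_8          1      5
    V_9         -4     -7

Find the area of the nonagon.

197

Cross-terms: 79, 155, 60, 44, 32, 11, 51, 13, -51  ⇒  Σ = 394
Area = |Σ|/2 = 197.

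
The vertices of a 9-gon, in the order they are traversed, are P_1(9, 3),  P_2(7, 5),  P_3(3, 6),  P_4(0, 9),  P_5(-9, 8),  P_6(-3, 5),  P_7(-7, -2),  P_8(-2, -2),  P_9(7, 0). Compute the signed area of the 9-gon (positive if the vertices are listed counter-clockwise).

Apply the surveyor's formula: 2A = Σ (x_i·y_{i+1} − x_{i+1}·y_i), indices taken mod 9.
Σ = (24) + (27) + (27) + (81) + (-21) + (41) + (10) + (14) + (21) = 224
Signed area = Σ/2 = 112 (positive ⇒ counter-clockwise traversal).

112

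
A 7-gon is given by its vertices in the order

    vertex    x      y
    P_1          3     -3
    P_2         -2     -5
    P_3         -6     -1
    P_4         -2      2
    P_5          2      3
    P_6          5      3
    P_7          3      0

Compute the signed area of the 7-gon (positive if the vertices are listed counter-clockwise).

-50

Apply Gauss's area formula: 2A = Σ (x_i·y_{i+1} − x_{i+1}·y_i), indices taken mod 7.
Σ = (-21) + (-28) + (-14) + (-10) + (-9) + (-9) + (-9) = -100
Signed area = Σ/2 = -50 (negative ⇒ clockwise traversal).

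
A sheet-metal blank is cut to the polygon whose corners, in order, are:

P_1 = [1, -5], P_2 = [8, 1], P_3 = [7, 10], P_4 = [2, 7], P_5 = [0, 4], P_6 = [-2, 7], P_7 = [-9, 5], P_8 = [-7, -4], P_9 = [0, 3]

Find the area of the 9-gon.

Apply the shoelace (surveyor's) formula: 2A = Σ (x_i·y_{i+1} − x_{i+1}·y_i), indices taken mod 9.
Cross-terms: 41, 73, 29, 8, 8, 53, 71, -21, -3  ⇒  Σ = 259
Area = |Σ|/2 = 129.5.

129.5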